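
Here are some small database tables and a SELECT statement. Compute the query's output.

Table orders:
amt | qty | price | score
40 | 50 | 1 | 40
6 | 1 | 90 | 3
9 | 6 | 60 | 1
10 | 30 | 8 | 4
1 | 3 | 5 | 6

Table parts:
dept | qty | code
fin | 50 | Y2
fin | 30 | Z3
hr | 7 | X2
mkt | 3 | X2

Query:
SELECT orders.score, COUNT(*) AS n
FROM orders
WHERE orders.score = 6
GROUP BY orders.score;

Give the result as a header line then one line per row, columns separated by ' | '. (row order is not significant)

== RESULT ==
orders.score | n
6 | 1

Derivation:
After WHERE (1 rows):
orders.amt | orders.qty | orders.price | orders.score
1 | 3 | 5 | 6
After GROUP BY (1 rows):
orders.score | n
6 | 1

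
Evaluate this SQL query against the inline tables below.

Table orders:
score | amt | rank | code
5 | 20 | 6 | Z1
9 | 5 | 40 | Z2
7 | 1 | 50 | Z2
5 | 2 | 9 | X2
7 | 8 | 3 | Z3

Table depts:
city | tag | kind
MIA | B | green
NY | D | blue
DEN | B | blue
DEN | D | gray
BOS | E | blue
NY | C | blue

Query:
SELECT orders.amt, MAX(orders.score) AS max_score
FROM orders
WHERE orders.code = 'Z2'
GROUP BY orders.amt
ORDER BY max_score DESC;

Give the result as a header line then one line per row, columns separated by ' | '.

After WHERE (2 rows):
orders.score | orders.amt | orders.rank | orders.code
9 | 5 | 40 | Z2
7 | 1 | 50 | Z2
After GROUP BY (2 rows):
orders.amt | max_score
5 | 9
1 | 7
After ORDER BY (2 rows):
orders.amt | max_score
5 | 9
1 | 7

== RESULT ==
orders.amt | max_score
5 | 9
1 | 7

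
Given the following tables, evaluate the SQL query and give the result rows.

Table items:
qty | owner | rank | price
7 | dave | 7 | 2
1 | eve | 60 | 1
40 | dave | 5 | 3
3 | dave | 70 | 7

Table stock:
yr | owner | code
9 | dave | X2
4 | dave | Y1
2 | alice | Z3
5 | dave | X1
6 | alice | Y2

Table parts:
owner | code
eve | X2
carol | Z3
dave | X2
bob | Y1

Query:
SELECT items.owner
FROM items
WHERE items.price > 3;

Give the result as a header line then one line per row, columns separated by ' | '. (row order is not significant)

== RESULT ==
items.owner
dave

Derivation:
After WHERE (1 rows):
items.qty | items.owner | items.rank | items.price
3 | dave | 70 | 7
After SELECT (1 rows):
items.owner
dave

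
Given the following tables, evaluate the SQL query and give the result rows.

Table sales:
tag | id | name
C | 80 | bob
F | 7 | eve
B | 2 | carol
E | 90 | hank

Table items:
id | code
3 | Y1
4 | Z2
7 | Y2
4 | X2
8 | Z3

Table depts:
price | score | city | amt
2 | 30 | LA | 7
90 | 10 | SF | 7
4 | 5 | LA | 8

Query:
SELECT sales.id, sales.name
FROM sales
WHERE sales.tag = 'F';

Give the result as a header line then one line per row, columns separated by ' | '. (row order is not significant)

== RESULT ==
sales.id | sales.name
7 | eve

Derivation:
After WHERE (1 rows):
sales.tag | sales.id | sales.name
F | 7 | eve
After SELECT (1 rows):
sales.id | sales.name
7 | eve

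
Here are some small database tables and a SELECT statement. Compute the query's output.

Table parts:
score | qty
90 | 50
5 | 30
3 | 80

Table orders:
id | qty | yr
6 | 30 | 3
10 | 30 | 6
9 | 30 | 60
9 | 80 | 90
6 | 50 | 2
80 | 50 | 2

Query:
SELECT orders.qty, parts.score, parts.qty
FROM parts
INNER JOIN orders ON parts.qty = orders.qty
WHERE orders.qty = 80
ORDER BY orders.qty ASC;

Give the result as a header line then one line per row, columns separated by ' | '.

After JOIN orders (6 rows):
parts.score | parts.qty | orders.id | orders.qty | orders.yr
90 | 50 | 6 | 50 | 2
90 | 50 | 80 | 50 | 2
5 | 30 | 6 | 30 | 3
5 | 30 | 10 | 30 | 6
5 | 30 | 9 | 30 | 60
3 | 80 | 9 | 80 | 90
After WHERE (1 rows):
parts.score | parts.qty | orders.id | orders.qty | orders.yr
3 | 80 | 9 | 80 | 90
After SELECT (1 rows):
orders.qty | parts.score | parts.qty
80 | 3 | 80
After ORDER BY (1 rows):
orders.qty | parts.score | parts.qty
80 | 3 | 80

== RESULT ==
orders.qty | parts.score | parts.qty
80 | 3 | 80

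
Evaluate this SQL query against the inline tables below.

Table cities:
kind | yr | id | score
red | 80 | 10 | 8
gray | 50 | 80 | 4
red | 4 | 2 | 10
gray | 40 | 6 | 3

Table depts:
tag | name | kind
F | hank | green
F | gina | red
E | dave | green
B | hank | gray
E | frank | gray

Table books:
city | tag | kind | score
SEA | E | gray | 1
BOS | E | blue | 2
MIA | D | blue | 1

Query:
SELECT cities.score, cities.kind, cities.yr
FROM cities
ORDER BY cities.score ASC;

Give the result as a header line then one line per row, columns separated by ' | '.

After SELECT (4 rows):
cities.score | cities.kind | cities.yr
8 | red | 80
4 | gray | 50
10 | red | 4
3 | gray | 40
After ORDER BY (4 rows):
cities.score | cities.kind | cities.yr
3 | gray | 40
4 | gray | 50
8 | red | 80
10 | red | 4

== RESULT ==
cities.score | cities.kind | cities.yr
3 | gray | 40
4 | gray | 50
8 | red | 80
10 | red | 4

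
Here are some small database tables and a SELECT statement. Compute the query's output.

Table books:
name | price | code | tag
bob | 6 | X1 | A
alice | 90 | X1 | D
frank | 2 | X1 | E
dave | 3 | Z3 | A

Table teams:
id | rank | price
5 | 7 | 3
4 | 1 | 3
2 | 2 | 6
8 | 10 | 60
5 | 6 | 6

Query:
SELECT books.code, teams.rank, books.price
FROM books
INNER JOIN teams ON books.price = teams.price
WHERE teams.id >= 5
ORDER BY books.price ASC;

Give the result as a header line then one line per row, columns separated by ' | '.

After JOIN teams (4 rows):
books.name | books.price | books.code | books.tag | teams.id | teams.rank | teams.price
bob | 6 | X1 | A | 2 | 2 | 6
bob | 6 | X1 | A | 5 | 6 | 6
dave | 3 | Z3 | A | 5 | 7 | 3
dave | 3 | Z3 | A | 4 | 1 | 3
After WHERE (2 rows):
books.name | books.price | books.code | books.tag | teams.id | teams.rank | teams.price
bob | 6 | X1 | A | 5 | 6 | 6
dave | 3 | Z3 | A | 5 | 7 | 3
After SELECT (2 rows):
books.code | teams.rank | books.price
X1 | 6 | 6
Z3 | 7 | 3
After ORDER BY (2 rows):
books.code | teams.rank | books.price
Z3 | 7 | 3
X1 | 6 | 6

== RESULT ==
books.code | teams.rank | books.price
Z3 | 7 | 3
X1 | 6 | 6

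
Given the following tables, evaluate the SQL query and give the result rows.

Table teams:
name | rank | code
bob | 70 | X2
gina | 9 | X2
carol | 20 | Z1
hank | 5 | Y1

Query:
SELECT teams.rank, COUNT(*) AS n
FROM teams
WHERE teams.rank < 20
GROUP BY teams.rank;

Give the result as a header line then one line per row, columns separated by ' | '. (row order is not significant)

== RESULT ==
teams.rank | n
9 | 1
5 | 1

Derivation:
After WHERE (2 rows):
teams.name | teams.rank | teams.code
gina | 9 | X2
hank | 5 | Y1
After GROUP BY (2 rows):
teams.rank | n
9 | 1
5 | 1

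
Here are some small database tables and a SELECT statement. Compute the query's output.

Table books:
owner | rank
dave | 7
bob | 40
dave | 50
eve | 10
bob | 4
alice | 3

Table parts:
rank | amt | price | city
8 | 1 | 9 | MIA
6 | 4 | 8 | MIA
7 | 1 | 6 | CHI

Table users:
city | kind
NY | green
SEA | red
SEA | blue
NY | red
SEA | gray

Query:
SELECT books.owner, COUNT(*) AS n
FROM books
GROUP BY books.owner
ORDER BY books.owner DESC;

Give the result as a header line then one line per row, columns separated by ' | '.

== RESULT ==
books.owner | n
eve | 1
dave | 2
bob | 2
alice | 1

Derivation:
After GROUP BY (4 rows):
books.owner | n
dave | 2
bob | 2
eve | 1
alice | 1
After ORDER BY (4 rows):
books.owner | n
eve | 1
dave | 2
bob | 2
alice | 1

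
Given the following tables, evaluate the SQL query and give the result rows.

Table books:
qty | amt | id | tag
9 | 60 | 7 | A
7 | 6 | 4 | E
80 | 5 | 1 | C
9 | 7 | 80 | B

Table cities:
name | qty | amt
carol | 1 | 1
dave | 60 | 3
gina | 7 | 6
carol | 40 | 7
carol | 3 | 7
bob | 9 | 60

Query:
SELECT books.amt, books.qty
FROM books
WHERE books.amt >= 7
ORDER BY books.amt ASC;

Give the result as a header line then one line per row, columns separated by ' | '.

== RESULT ==
books.amt | books.qty
7 | 9
60 | 9

Derivation:
After WHERE (2 rows):
books.qty | books.amt | books.id | books.tag
9 | 60 | 7 | A
9 | 7 | 80 | B
After SELECT (2 rows):
books.amt | books.qty
60 | 9
7 | 9
After ORDER BY (2 rows):
books.amt | books.qty
7 | 9
60 | 9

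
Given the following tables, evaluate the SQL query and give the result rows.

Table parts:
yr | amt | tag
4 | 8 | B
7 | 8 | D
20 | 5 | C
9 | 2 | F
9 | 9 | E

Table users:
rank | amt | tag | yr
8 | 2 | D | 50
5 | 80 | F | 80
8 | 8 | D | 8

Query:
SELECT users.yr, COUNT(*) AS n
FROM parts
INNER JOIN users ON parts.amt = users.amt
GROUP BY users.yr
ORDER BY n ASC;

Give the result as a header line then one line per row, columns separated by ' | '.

After JOIN users (3 rows):
parts.yr | parts.amt | parts.tag | users.rank | users.amt | users.tag | users.yr
4 | 8 | B | 8 | 8 | D | 8
7 | 8 | D | 8 | 8 | D | 8
9 | 2 | F | 8 | 2 | D | 50
After GROUP BY (2 rows):
users.yr | n
8 | 2
50 | 1
After ORDER BY (2 rows):
users.yr | n
50 | 1
8 | 2

== RESULT ==
users.yr | n
50 | 1
8 | 2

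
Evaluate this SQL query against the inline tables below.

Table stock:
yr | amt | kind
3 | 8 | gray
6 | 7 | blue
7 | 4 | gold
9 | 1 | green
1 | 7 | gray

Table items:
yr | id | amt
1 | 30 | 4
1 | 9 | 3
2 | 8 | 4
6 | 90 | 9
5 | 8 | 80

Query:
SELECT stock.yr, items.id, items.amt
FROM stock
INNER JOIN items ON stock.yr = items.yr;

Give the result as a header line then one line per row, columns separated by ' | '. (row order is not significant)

After JOIN items (3 rows):
stock.yr | stock.amt | stock.kind | items.yr | items.id | items.amt
6 | 7 | blue | 6 | 90 | 9
1 | 7 | gray | 1 | 30 | 4
1 | 7 | gray | 1 | 9 | 3
After SELECT (3 rows):
stock.yr | items.id | items.amt
6 | 90 | 9
1 | 30 | 4
1 | 9 | 3

== RESULT ==
stock.yr | items.id | items.amt
6 | 90 | 9
1 | 30 | 4
1 | 9 | 3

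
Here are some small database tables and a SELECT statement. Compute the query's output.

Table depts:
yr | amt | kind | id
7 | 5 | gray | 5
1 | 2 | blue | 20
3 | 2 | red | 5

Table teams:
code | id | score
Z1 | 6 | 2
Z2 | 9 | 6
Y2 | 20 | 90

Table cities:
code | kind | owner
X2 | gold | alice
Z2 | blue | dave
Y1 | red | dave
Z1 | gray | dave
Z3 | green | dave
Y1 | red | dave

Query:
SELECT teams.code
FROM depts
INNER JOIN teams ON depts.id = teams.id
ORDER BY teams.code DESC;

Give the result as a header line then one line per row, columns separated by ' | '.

== RESULT ==
teams.code
Y2

Derivation:
After JOIN teams (1 rows):
depts.yr | depts.amt | depts.kind | depts.id | teams.code | teams.id | teams.score
1 | 2 | blue | 20 | Y2 | 20 | 90
After SELECT (1 rows):
teams.code
Y2
After ORDER BY (1 rows):
teams.code
Y2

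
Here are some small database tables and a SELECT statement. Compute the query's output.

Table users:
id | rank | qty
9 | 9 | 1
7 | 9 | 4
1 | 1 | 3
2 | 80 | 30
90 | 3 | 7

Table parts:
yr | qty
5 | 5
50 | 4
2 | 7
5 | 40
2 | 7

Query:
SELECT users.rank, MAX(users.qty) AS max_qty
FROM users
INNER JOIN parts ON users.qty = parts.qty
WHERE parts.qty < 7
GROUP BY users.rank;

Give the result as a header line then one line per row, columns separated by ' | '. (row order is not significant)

== RESULT ==
users.rank | max_qty
9 | 4

Derivation:
After JOIN parts (3 rows):
users.id | users.rank | users.qty | parts.yr | parts.qty
7 | 9 | 4 | 50 | 4
90 | 3 | 7 | 2 | 7
90 | 3 | 7 | 2 | 7
After WHERE (1 rows):
users.id | users.rank | users.qty | parts.yr | parts.qty
7 | 9 | 4 | 50 | 4
After GROUP BY (1 rows):
users.rank | max_qty
9 | 4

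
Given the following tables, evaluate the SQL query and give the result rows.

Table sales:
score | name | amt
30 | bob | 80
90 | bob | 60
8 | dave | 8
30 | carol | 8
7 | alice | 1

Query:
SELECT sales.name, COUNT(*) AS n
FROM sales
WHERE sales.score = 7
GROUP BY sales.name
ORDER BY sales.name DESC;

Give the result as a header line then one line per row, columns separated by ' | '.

== RESULT ==
sales.name | n
alice | 1

Derivation:
After WHERE (1 rows):
sales.score | sales.name | sales.amt
7 | alice | 1
After GROUP BY (1 rows):
sales.name | n
alice | 1
After ORDER BY (1 rows):
sales.name | n
alice | 1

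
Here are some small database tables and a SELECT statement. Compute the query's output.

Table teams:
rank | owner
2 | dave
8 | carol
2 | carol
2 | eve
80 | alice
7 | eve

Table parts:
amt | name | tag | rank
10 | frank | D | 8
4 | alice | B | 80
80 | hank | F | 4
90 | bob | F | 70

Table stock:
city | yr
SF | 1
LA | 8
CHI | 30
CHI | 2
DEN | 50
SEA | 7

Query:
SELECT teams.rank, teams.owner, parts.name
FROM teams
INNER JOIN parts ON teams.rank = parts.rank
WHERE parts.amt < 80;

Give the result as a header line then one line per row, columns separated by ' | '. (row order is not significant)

After JOIN parts (2 rows):
teams.rank | teams.owner | parts.amt | parts.name | parts.tag | parts.rank
8 | carol | 10 | frank | D | 8
80 | alice | 4 | alice | B | 80
After WHERE (2 rows):
teams.rank | teams.owner | parts.amt | parts.name | parts.tag | parts.rank
8 | carol | 10 | frank | D | 8
80 | alice | 4 | alice | B | 80
After SELECT (2 rows):
teams.rank | teams.owner | parts.name
8 | carol | frank
80 | alice | alice

== RESULT ==
teams.rank | teams.owner | parts.name
8 | carol | frank
80 | alice | alice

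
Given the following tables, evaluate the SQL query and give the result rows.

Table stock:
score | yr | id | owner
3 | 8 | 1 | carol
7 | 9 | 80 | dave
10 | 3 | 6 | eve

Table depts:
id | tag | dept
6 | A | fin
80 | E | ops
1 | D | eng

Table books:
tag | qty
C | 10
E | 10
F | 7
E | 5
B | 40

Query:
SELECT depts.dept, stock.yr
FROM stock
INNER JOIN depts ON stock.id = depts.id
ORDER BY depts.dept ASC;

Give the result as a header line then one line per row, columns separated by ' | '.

After JOIN depts (3 rows):
stock.score | stock.yr | stock.id | stock.owner | depts.id | depts.tag | depts.dept
3 | 8 | 1 | carol | 1 | D | eng
7 | 9 | 80 | dave | 80 | E | ops
10 | 3 | 6 | eve | 6 | A | fin
After SELECT (3 rows):
depts.dept | stock.yr
eng | 8
ops | 9
fin | 3
After ORDER BY (3 rows):
depts.dept | stock.yr
eng | 8
fin | 3
ops | 9

== RESULT ==
depts.dept | stock.yr
eng | 8
fin | 3
ops | 9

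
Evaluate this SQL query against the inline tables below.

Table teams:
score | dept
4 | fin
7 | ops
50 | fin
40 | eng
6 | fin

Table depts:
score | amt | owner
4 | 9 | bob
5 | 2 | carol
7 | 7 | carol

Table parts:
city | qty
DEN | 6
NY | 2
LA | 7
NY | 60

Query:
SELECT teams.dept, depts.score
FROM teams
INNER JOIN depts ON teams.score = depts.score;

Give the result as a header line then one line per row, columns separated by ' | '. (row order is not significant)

== RESULT ==
teams.dept | depts.score
fin | 4
ops | 7

Derivation:
After JOIN depts (2 rows):
teams.score | teams.dept | depts.score | depts.amt | depts.owner
4 | fin | 4 | 9 | bob
7 | ops | 7 | 7 | carol
After SELECT (2 rows):
teams.dept | depts.score
fin | 4
ops | 7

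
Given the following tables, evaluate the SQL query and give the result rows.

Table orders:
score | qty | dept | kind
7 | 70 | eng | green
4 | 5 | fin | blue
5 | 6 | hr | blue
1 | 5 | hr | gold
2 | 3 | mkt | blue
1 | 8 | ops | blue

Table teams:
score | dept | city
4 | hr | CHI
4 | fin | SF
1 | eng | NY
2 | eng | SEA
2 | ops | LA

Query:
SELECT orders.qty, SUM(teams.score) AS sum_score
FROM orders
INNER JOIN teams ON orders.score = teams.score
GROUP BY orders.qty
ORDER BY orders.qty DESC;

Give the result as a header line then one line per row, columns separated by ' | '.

== RESULT ==
orders.qty | sum_score
8 | 1
5 | 9
3 | 4

Derivation:
After JOIN teams (6 rows):
orders.score | orders.qty | orders.dept | orders.kind | teams.score | teams.dept | teams.city
4 | 5 | fin | blue | 4 | hr | CHI
4 | 5 | fin | blue | 4 | fin | SF
1 | 5 | hr | gold | 1 | eng | NY
2 | 3 | mkt | blue | 2 | eng | SEA
2 | 3 | mkt | blue | 2 | ops | LA
1 | 8 | ops | blue | 1 | eng | NY
After GROUP BY (3 rows):
orders.qty | sum_score
5 | 9
3 | 4
8 | 1
After ORDER BY (3 rows):
orders.qty | sum_score
8 | 1
5 | 9
3 | 4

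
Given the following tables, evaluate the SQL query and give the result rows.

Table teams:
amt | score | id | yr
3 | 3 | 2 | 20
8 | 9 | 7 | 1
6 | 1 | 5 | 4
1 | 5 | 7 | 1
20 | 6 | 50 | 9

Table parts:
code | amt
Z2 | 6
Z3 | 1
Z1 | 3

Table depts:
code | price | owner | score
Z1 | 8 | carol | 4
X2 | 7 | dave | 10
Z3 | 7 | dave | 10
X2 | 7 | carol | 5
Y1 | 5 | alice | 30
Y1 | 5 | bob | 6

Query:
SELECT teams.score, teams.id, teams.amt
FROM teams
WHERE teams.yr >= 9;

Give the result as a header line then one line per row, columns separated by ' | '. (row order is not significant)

== RESULT ==
teams.score | teams.id | teams.amt
3 | 2 | 3
6 | 50 | 20

Derivation:
After WHERE (2 rows):
teams.amt | teams.score | teams.id | teams.yr
3 | 3 | 2 | 20
20 | 6 | 50 | 9
After SELECT (2 rows):
teams.score | teams.id | teams.amt
3 | 2 | 3
6 | 50 | 20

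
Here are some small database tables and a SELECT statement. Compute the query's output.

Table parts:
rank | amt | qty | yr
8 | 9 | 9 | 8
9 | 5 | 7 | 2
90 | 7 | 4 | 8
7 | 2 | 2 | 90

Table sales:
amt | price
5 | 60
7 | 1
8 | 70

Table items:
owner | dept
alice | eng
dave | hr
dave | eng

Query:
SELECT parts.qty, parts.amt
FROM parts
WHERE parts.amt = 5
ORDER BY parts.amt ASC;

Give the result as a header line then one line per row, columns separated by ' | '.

After WHERE (1 rows):
parts.rank | parts.amt | parts.qty | parts.yr
9 | 5 | 7 | 2
After SELECT (1 rows):
parts.qty | parts.amt
7 | 5
After ORDER BY (1 rows):
parts.qty | parts.amt
7 | 5

== RESULT ==
parts.qty | parts.amt
7 | 5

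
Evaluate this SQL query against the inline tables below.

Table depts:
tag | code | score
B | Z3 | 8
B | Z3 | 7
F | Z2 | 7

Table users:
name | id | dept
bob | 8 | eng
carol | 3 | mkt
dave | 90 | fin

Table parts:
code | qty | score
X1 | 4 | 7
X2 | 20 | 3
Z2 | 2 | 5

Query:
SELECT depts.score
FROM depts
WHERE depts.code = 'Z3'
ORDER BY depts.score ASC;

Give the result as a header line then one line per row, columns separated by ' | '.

After WHERE (2 rows):
depts.tag | depts.code | depts.score
B | Z3 | 8
B | Z3 | 7
After SELECT (2 rows):
depts.score
8
7
After ORDER BY (2 rows):
depts.score
7
8

== RESULT ==
depts.score
7
8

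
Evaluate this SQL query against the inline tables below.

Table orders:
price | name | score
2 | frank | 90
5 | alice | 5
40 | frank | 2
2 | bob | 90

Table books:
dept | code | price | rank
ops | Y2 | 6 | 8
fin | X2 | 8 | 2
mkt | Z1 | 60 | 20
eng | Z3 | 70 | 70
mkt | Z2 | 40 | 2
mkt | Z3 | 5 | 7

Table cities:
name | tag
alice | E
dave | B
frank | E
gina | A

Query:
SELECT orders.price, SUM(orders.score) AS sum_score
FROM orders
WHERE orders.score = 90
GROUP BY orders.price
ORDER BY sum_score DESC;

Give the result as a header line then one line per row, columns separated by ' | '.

== RESULT ==
orders.price | sum_score
2 | 180

Derivation:
After WHERE (2 rows):
orders.price | orders.name | orders.score
2 | frank | 90
2 | bob | 90
After GROUP BY (1 rows):
orders.price | sum_score
2 | 180
After ORDER BY (1 rows):
orders.price | sum_score
2 | 180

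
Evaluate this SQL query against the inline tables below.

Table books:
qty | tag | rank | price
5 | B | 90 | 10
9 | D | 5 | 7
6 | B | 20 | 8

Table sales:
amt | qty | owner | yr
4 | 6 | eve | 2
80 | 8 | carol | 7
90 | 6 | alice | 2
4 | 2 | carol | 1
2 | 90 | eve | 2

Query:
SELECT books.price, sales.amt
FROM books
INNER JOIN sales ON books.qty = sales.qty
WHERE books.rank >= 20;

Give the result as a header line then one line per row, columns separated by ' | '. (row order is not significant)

After JOIN sales (2 rows):
books.qty | books.tag | books.rank | books.price | sales.amt | sales.qty | sales.owner | sales.yr
6 | B | 20 | 8 | 4 | 6 | eve | 2
6 | B | 20 | 8 | 90 | 6 | alice | 2
After WHERE (2 rows):
books.qty | books.tag | books.rank | books.price | sales.amt | sales.qty | sales.owner | sales.yr
6 | B | 20 | 8 | 4 | 6 | eve | 2
6 | B | 20 | 8 | 90 | 6 | alice | 2
After SELECT (2 rows):
books.price | sales.amt
8 | 4
8 | 90

== RESULT ==
books.price | sales.amt
8 | 4
8 | 90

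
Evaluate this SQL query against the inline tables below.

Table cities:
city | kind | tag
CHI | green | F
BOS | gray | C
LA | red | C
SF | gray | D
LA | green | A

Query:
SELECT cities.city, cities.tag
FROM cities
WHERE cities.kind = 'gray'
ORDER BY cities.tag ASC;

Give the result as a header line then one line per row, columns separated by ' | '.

== RESULT ==
cities.city | cities.tag
BOS | C
SF | D

Derivation:
After WHERE (2 rows):
cities.city | cities.kind | cities.tag
BOS | gray | C
SF | gray | D
After SELECT (2 rows):
cities.city | cities.tag
BOS | C
SF | D
After ORDER BY (2 rows):
cities.city | cities.tag
BOS | C
SF | D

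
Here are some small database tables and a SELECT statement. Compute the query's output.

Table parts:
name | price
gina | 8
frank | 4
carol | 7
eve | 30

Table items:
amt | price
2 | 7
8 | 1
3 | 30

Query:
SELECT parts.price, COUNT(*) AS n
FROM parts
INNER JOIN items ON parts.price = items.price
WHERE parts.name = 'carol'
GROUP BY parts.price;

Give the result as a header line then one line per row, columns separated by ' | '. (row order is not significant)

== RESULT ==
parts.price | n
7 | 1

Derivation:
After JOIN items (2 rows):
parts.name | parts.price | items.amt | items.price
carol | 7 | 2 | 7
eve | 30 | 3 | 30
After WHERE (1 rows):
parts.name | parts.price | items.amt | items.price
carol | 7 | 2 | 7
After GROUP BY (1 rows):
parts.price | n
7 | 1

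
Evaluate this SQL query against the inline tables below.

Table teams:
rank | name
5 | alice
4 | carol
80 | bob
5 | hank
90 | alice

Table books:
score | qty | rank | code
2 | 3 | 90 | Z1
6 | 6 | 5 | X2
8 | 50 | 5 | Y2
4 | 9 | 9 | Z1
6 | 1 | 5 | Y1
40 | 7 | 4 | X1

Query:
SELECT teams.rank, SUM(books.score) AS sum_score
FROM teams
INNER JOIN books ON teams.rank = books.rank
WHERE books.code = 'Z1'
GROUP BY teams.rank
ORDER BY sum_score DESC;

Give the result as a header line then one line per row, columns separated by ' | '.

After JOIN books (8 rows):
teams.rank | teams.name | books.score | books.qty | books.rank | books.code
5 | alice | 6 | 6 | 5 | X2
5 | alice | 8 | 50 | 5 | Y2
5 | alice | 6 | 1 | 5 | Y1
4 | carol | 40 | 7 | 4 | X1
5 | hank | 6 | 6 | 5 | X2
5 | hank | 8 | 50 | 5 | Y2
5 | hank | 6 | 1 | 5 | Y1
90 | alice | 2 | 3 | 90 | Z1
After WHERE (1 rows):
teams.rank | teams.name | books.score | books.qty | books.rank | books.code
90 | alice | 2 | 3 | 90 | Z1
After GROUP BY (1 rows):
teams.rank | sum_score
90 | 2
After ORDER BY (1 rows):
teams.rank | sum_score
90 | 2

== RESULT ==
teams.rank | sum_score
90 | 2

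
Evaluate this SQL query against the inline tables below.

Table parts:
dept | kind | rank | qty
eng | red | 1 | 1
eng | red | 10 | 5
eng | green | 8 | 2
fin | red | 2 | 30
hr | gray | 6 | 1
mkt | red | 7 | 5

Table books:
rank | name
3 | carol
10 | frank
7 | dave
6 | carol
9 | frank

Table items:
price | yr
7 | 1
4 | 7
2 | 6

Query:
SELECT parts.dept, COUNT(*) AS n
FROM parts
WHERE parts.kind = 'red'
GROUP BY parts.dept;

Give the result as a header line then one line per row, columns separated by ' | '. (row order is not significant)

== RESULT ==
parts.dept | n
eng | 2
fin | 1
mkt | 1

Derivation:
After WHERE (4 rows):
parts.dept | parts.kind | parts.rank | parts.qty
eng | red | 1 | 1
eng | red | 10 | 5
fin | red | 2 | 30
mkt | red | 7 | 5
After GROUP BY (3 rows):
parts.dept | n
eng | 2
fin | 1
mkt | 1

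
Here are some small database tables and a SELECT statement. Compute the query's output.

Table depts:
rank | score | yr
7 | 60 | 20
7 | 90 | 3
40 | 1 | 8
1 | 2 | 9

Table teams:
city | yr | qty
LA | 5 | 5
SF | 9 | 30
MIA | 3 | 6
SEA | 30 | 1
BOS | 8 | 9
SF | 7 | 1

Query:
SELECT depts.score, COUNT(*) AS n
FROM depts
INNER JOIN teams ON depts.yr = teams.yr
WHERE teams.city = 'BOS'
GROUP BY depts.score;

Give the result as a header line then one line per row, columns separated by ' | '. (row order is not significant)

== RESULT ==
depts.score | n
1 | 1

Derivation:
After JOIN teams (3 rows):
depts.rank | depts.score | depts.yr | teams.city | teams.yr | teams.qty
7 | 90 | 3 | MIA | 3 | 6
40 | 1 | 8 | BOS | 8 | 9
1 | 2 | 9 | SF | 9 | 30
After WHERE (1 rows):
depts.rank | depts.score | depts.yr | teams.city | teams.yr | teams.qty
40 | 1 | 8 | BOS | 8 | 9
After GROUP BY (1 rows):
depts.score | n
1 | 1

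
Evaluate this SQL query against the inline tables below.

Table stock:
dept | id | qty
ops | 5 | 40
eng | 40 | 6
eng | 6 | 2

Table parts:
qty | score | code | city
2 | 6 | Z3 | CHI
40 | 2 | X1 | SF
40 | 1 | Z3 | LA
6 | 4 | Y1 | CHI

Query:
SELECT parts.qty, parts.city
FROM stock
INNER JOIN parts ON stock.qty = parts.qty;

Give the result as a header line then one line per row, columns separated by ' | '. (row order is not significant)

After JOIN parts (4 rows):
stock.dept | stock.id | stock.qty | parts.qty | parts.score | parts.code | parts.city
ops | 5 | 40 | 40 | 2 | X1 | SF
ops | 5 | 40 | 40 | 1 | Z3 | LA
eng | 40 | 6 | 6 | 4 | Y1 | CHI
eng | 6 | 2 | 2 | 6 | Z3 | CHI
After SELECT (4 rows):
parts.qty | parts.city
40 | SF
40 | LA
6 | CHI
2 | CHI

== RESULT ==
parts.qty | parts.city
40 | SF
40 | LA
6 | CHI
2 | CHI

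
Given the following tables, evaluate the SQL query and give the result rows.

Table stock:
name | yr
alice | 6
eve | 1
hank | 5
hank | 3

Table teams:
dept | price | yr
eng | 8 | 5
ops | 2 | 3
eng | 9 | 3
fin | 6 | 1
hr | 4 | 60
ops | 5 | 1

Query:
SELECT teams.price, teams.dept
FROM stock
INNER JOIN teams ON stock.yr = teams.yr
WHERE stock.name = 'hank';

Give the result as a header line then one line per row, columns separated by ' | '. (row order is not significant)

== RESULT ==
teams.price | teams.dept
8 | eng
2 | ops
9 | eng

Derivation:
After JOIN teams (5 rows):
stock.name | stock.yr | teams.dept | teams.price | teams.yr
eve | 1 | fin | 6 | 1
eve | 1 | ops | 5 | 1
hank | 5 | eng | 8 | 5
hank | 3 | ops | 2 | 3
hank | 3 | eng | 9 | 3
After WHERE (3 rows):
stock.name | stock.yr | teams.dept | teams.price | teams.yr
hank | 5 | eng | 8 | 5
hank | 3 | ops | 2 | 3
hank | 3 | eng | 9 | 3
After SELECT (3 rows):
teams.price | teams.dept
8 | eng
2 | ops
9 | eng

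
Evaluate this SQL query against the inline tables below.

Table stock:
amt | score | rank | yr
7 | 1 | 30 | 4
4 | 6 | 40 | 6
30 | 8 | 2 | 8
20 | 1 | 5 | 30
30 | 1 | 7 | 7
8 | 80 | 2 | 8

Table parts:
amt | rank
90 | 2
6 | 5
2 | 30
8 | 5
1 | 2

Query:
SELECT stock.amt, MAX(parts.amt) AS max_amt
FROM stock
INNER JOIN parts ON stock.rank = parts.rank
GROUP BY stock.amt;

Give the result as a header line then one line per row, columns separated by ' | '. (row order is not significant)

After JOIN parts (7 rows):
stock.amt | stock.score | stock.rank | stock.yr | parts.amt | parts.rank
7 | 1 | 30 | 4 | 2 | 30
30 | 8 | 2 | 8 | 90 | 2
30 | 8 | 2 | 8 | 1 | 2
20 | 1 | 5 | 30 | 6 | 5
20 | 1 | 5 | 30 | 8 | 5
8 | 80 | 2 | 8 | 90 | 2
8 | 80 | 2 | 8 | 1 | 2
After GROUP BY (4 rows):
stock.amt | max_amt
7 | 2
30 | 90
20 | 8
8 | 90

== RESULT ==
stock.amt | max_amt
7 | 2
30 | 90
20 | 8
8 | 90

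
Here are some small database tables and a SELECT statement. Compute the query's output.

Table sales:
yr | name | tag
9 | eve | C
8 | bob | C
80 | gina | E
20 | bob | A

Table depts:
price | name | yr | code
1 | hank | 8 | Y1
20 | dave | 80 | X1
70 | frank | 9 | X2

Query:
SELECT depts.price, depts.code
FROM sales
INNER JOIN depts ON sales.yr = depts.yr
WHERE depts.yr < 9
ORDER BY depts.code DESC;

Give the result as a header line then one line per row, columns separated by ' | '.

== RESULT ==
depts.price | depts.code
1 | Y1

Derivation:
After JOIN depts (3 rows):
sales.yr | sales.name | sales.tag | depts.price | depts.name | depts.yr | depts.code
9 | eve | C | 70 | frank | 9 | X2
8 | bob | C | 1 | hank | 8 | Y1
80 | gina | E | 20 | dave | 80 | X1
After WHERE (1 rows):
sales.yr | sales.name | sales.tag | depts.price | depts.name | depts.yr | depts.code
8 | bob | C | 1 | hank | 8 | Y1
After SELECT (1 rows):
depts.price | depts.code
1 | Y1
After ORDER BY (1 rows):
depts.price | depts.code
1 | Y1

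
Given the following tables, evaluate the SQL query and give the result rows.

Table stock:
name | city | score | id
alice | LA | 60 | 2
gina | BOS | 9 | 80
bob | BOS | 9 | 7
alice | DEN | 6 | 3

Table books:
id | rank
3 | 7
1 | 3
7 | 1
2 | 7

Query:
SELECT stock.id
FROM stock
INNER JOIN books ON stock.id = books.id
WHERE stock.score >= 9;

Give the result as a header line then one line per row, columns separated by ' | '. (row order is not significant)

After JOIN books (3 rows):
stock.name | stock.city | stock.score | stock.id | books.id | books.rank
alice | LA | 60 | 2 | 2 | 7
bob | BOS | 9 | 7 | 7 | 1
alice | DEN | 6 | 3 | 3 | 7
After WHERE (2 rows):
stock.name | stock.city | stock.score | stock.id | books.id | books.rank
alice | LA | 60 | 2 | 2 | 7
bob | BOS | 9 | 7 | 7 | 1
After SELECT (2 rows):
stock.id
2
7

== RESULT ==
stock.id
2
7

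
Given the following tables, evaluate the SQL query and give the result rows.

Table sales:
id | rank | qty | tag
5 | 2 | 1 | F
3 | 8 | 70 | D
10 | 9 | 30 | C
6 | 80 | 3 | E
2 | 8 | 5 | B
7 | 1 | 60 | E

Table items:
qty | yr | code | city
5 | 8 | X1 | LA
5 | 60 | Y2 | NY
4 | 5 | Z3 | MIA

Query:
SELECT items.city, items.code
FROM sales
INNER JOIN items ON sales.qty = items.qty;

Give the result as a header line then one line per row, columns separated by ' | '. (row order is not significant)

After JOIN items (2 rows):
sales.id | sales.rank | sales.qty | sales.tag | items.qty | items.yr | items.code | items.city
2 | 8 | 5 | B | 5 | 8 | X1 | LA
2 | 8 | 5 | B | 5 | 60 | Y2 | NY
After SELECT (2 rows):
items.city | items.code
LA | X1
NY | Y2

== RESULT ==
items.city | items.code
LA | X1
NY | Y2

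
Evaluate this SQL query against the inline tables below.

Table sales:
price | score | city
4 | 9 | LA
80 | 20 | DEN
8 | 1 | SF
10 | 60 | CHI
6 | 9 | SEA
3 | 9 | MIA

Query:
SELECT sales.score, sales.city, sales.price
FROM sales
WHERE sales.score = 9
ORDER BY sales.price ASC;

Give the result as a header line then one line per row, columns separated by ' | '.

== RESULT ==
sales.score | sales.city | sales.price
9 | MIA | 3
9 | LA | 4
9 | SEA | 6

Derivation:
After WHERE (3 rows):
sales.price | sales.score | sales.city
4 | 9 | LA
6 | 9 | SEA
3 | 9 | MIA
After SELECT (3 rows):
sales.score | sales.city | sales.price
9 | LA | 4
9 | SEA | 6
9 | MIA | 3
After ORDER BY (3 rows):
sales.score | sales.city | sales.price
9 | MIA | 3
9 | LA | 4
9 | SEA | 6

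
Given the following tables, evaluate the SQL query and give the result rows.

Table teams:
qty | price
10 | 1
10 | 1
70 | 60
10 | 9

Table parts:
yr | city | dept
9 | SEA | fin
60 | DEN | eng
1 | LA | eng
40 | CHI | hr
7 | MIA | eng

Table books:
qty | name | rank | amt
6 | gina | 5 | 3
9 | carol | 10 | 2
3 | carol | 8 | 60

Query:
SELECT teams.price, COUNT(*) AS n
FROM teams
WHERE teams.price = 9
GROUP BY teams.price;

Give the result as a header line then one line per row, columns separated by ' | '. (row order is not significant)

After WHERE (1 rows):
teams.qty | teams.price
10 | 9
After GROUP BY (1 rows):
teams.price | n
9 | 1

== RESULT ==
teams.price | n
9 | 1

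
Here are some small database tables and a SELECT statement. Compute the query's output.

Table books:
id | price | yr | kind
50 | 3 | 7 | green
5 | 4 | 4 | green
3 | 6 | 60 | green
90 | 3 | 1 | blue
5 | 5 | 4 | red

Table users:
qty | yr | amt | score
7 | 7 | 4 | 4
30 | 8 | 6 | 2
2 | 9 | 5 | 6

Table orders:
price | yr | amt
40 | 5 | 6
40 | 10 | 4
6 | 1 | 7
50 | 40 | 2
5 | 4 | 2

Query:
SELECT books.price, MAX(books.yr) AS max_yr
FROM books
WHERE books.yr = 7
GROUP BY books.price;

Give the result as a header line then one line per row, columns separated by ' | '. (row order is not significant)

== RESULT ==
books.price | max_yr
3 | 7

Derivation:
After WHERE (1 rows):
books.id | books.price | books.yr | books.kind
50 | 3 | 7 | green
After GROUP BY (1 rows):
books.price | max_yr
3 | 7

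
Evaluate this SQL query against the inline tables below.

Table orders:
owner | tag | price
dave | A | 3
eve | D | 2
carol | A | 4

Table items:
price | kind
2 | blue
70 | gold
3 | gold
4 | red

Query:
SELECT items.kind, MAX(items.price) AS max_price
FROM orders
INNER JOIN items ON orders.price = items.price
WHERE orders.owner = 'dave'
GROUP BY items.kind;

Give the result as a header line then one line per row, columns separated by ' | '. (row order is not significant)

After JOIN items (3 rows):
orders.owner | orders.tag | orders.price | items.price | items.kind
dave | A | 3 | 3 | gold
eve | D | 2 | 2 | blue
carol | A | 4 | 4 | red
After WHERE (1 rows):
orders.owner | orders.tag | orders.price | items.price | items.kind
dave | A | 3 | 3 | gold
After GROUP BY (1 rows):
items.kind | max_price
gold | 3

== RESULT ==
items.kind | max_price
gold | 3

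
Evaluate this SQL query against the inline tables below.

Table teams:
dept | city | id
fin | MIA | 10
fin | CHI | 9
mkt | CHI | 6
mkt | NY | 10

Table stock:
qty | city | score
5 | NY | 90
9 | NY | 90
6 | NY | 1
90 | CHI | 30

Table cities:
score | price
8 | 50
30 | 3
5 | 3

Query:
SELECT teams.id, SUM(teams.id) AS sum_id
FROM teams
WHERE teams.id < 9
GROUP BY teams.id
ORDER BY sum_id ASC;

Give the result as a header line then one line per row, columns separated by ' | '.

== RESULT ==
teams.id | sum_id
6 | 6

Derivation:
After WHERE (1 rows):
teams.dept | teams.city | teams.id
mkt | CHI | 6
After GROUP BY (1 rows):
teams.id | sum_id
6 | 6
After ORDER BY (1 rows):
teams.id | sum_id
6 | 6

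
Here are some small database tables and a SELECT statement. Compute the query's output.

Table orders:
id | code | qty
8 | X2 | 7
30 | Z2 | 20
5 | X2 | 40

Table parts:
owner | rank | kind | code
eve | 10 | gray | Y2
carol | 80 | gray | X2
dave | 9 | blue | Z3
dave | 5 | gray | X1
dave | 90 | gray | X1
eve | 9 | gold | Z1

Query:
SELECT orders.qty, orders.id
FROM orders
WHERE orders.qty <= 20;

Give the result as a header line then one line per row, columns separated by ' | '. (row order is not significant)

After WHERE (2 rows):
orders.id | orders.code | orders.qty
8 | X2 | 7
30 | Z2 | 20
After SELECT (2 rows):
orders.qty | orders.id
7 | 8
20 | 30

== RESULT ==
orders.qty | orders.id
7 | 8
20 | 30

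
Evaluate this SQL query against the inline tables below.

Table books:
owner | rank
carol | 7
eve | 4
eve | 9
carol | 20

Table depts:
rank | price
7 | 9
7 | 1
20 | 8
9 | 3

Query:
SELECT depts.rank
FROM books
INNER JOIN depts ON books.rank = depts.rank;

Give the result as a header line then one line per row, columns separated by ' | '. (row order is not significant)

== RESULT ==
depts.rank
7
7
9
20

Derivation:
After JOIN depts (4 rows):
books.owner | books.rank | depts.rank | depts.price
carol | 7 | 7 | 9
carol | 7 | 7 | 1
eve | 9 | 9 | 3
carol | 20 | 20 | 8
After SELECT (4 rows):
depts.rank
7
7
9
20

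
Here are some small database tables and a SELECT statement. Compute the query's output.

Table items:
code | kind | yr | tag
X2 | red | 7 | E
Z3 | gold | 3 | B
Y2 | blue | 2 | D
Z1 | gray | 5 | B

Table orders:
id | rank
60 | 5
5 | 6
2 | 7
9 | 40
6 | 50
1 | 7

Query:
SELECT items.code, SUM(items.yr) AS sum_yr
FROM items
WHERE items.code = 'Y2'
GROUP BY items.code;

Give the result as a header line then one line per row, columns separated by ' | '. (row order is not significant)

After WHERE (1 rows):
items.code | items.kind | items.yr | items.tag
Y2 | blue | 2 | D
After GROUP BY (1 rows):
items.code | sum_yr
Y2 | 2

== RESULT ==
items.code | sum_yr
Y2 | 2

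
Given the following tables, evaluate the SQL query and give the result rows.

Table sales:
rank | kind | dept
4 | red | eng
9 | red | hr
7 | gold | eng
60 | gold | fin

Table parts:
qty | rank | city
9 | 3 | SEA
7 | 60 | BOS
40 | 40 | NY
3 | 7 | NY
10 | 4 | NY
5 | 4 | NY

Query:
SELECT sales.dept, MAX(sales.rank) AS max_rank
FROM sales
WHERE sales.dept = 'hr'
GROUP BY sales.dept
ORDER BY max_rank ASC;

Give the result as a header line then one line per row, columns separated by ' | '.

After WHERE (1 rows):
sales.rank | sales.kind | sales.dept
9 | red | hr
After GROUP BY (1 rows):
sales.dept | max_rank
hr | 9
After ORDER BY (1 rows):
sales.dept | max_rank
hr | 9

== RESULT ==
sales.dept | max_rank
hr | 9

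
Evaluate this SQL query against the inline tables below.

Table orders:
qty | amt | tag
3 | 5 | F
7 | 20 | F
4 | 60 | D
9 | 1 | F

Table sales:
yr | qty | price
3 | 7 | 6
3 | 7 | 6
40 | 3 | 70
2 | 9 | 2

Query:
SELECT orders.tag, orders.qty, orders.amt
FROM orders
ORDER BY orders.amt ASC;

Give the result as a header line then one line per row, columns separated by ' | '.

After SELECT (4 rows):
orders.tag | orders.qty | orders.amt
F | 3 | 5
F | 7 | 20
D | 4 | 60
F | 9 | 1
After ORDER BY (4 rows):
orders.tag | orders.qty | orders.amt
F | 9 | 1
F | 3 | 5
F | 7 | 20
D | 4 | 60

== RESULT ==
orders.tag | orders.qty | orders.amt
F | 9 | 1
F | 3 | 5
F | 7 | 20
D | 4 | 60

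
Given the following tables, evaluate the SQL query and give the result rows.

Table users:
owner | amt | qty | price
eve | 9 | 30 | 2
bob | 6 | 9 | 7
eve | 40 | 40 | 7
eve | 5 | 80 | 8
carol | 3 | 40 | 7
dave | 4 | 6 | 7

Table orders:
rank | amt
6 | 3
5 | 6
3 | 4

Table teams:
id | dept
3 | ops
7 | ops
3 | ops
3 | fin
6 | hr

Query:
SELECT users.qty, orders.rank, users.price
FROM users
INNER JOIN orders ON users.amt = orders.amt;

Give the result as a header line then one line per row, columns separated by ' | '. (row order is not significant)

== RESULT ==
users.qty | orders.rank | users.price
9 | 5 | 7
40 | 6 | 7
6 | 3 | 7

Derivation:
After JOIN orders (3 rows):
users.owner | users.amt | users.qty | users.price | orders.rank | orders.amt
bob | 6 | 9 | 7 | 5 | 6
carol | 3 | 40 | 7 | 6 | 3
dave | 4 | 6 | 7 | 3 | 4
After SELECT (3 rows):
users.qty | orders.rank | users.price
9 | 5 | 7
40 | 6 | 7
6 | 3 | 7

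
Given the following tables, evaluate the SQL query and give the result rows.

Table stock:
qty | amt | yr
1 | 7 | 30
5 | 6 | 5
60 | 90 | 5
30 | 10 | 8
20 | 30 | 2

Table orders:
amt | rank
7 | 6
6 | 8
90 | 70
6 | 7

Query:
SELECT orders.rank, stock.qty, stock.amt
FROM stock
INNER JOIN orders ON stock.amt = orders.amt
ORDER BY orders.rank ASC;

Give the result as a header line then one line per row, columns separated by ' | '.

== RESULT ==
orders.rank | stock.qty | stock.amt
6 | 1 | 7
7 | 5 | 6
8 | 5 | 6
70 | 60 | 90

Derivation:
After JOIN orders (4 rows):
stock.qty | stock.amt | stock.yr | orders.amt | orders.rank
1 | 7 | 30 | 7 | 6
5 | 6 | 5 | 6 | 8
5 | 6 | 5 | 6 | 7
60 | 90 | 5 | 90 | 70
After SELECT (4 rows):
orders.rank | stock.qty | stock.amt
6 | 1 | 7
8 | 5 | 6
7 | 5 | 6
70 | 60 | 90
After ORDER BY (4 rows):
orders.rank | stock.qty | stock.amt
6 | 1 | 7
7 | 5 | 6
8 | 5 | 6
70 | 60 | 90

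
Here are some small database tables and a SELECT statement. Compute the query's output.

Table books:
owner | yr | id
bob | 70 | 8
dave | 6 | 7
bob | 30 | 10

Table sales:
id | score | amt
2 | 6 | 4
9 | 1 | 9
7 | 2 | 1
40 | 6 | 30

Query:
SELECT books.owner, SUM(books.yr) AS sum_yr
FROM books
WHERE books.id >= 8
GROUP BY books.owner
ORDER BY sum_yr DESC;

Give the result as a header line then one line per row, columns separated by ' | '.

== RESULT ==
books.owner | sum_yr
bob | 100

Derivation:
After WHERE (2 rows):
books.owner | books.yr | books.id
bob | 70 | 8
bob | 30 | 10
After GROUP BY (1 rows):
books.owner | sum_yr
bob | 100
After ORDER BY (1 rows):
books.owner | sum_yr
bob | 100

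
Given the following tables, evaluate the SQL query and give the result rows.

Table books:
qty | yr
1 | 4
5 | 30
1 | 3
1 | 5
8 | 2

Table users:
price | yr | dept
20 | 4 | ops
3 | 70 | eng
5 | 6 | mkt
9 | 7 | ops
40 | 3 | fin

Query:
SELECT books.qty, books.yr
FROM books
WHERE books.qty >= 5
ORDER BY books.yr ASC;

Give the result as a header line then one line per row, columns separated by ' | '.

== RESULT ==
books.qty | books.yr
8 | 2
5 | 30

Derivation:
After WHERE (2 rows):
books.qty | books.yr
5 | 30
8 | 2
After SELECT (2 rows):
books.qty | books.yr
5 | 30
8 | 2
After ORDER BY (2 rows):
books.qty | books.yr
8 | 2
5 | 30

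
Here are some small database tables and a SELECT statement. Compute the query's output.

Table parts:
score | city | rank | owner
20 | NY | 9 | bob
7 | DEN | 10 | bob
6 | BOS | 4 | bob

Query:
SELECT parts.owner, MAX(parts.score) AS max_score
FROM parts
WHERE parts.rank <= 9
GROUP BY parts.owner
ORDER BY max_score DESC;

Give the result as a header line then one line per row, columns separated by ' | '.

== RESULT ==
parts.owner | max_score
bob | 20

Derivation:
After WHERE (2 rows):
parts.score | parts.city | parts.rank | parts.owner
20 | NY | 9 | bob
6 | BOS | 4 | bob
After GROUP BY (1 rows):
parts.owner | max_score
bob | 20
After ORDER BY (1 rows):
parts.owner | max_score
bob | 20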